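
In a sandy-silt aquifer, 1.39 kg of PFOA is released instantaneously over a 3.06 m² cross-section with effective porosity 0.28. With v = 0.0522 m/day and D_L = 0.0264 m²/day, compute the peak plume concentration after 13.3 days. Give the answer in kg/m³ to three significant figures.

The peak of an instantaneous 1D plume sits at x = vt; there the Gaussian factor is 1 and C_max = M/(n_e·A·√(4πDt)), where n_e·A is the pore area the mass is dissolved in.
√(4πDt) = √(4π × 0.0264 × 13.3) = 2.101 m, so C_max = 1.39/(0.28 × 3.06 × 2.101) = 0.772 kg/m³.

0.772 kg/m³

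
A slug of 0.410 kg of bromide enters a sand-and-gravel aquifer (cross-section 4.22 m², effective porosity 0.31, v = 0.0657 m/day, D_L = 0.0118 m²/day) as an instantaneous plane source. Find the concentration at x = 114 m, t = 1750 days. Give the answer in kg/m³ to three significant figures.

0.0192 kg/m³

For an instantaneous plane source, C(x,t) = M/(n_e·A·√(4πDt)) · exp(−(x−vt)²/(4Dt)), with n_e·A the pore (flow) area.
Plume center vt = 0.0657 × 1750 = 114.975 m, so the well at 114 m is 0.975 m upgradient of the peak.
√(4πDt) = 16.11 m, giving peak height M/(n_e·A·√(4πDt)) = 0.410/(0.31 × 4.22 × 16.11) = 0.01945 kg/m³.
(x−vt)²/(4Dt) = (-0.975)²/(4 × 0.0118 × 1750) = 0.01151; exp(−0.01151) = 0.9886.
C = 0.01945 × 0.9886 = 0.0192 kg/m³.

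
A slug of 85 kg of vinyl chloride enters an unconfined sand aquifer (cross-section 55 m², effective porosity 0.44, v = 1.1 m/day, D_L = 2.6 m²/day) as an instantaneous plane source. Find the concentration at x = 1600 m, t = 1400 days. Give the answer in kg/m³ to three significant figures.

For an instantaneous plane source, C(x,t) = M/(n_e·A·√(4πDt)) · exp(−(x−vt)²/(4Dt)), with n_e·A the pore (flow) area.
Plume center vt = 1.1 × 1400 = 1540 m, so the well at 1600 m is 60 m downgradient of the peak.
√(4πDt) = 213.9 m, giving peak height M/(n_e·A·√(4πDt)) = 85/(0.44 × 55 × 213.9) = 0.01642 kg/m³.
(x−vt)²/(4Dt) = (60)²/(4 × 2.6 × 1400) = 0.2473; exp(−0.2473) = 0.7809.
C = 0.01642 × 0.7809 = 0.0128 kg/m³.

0.0128 kg/m³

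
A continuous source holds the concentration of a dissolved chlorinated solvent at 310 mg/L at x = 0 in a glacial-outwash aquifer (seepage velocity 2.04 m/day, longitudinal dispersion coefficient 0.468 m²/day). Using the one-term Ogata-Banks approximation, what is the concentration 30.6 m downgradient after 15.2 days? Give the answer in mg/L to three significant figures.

For a continuous step input, C/C₀ ≈ ½·erfc((x−vt)/(2√(Dt))).
vt = 2.04 × 15.2 = 31.008 m and 2√(Dt) = 2√(0.468 × 15.2) = 5.334 m.
Argument (x−vt)/(2√(Dt)) = (30.6 − 31.008)/5.334 = -0.07649; ½·erfc(-0.07649) = 0.5431.
C = 310 × 0.5431 = 168 mg/L.

168 mg/L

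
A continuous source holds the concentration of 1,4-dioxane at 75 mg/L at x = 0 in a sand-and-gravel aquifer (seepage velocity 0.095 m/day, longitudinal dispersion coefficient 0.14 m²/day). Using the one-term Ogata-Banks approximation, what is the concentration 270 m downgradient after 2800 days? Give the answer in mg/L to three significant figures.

For a continuous step input, C/C₀ ≈ ½·erfc((x−vt)/(2√(Dt))).
vt = 0.095 × 2800 = 266 m and 2√(Dt) = 2√(0.14 × 2800) = 39.60 m.
Argument (x−vt)/(2√(Dt)) = (270 − 266)/39.60 = 0.1010; ½·erfc(0.1010) = 0.4432.
C = 75 × 0.4432 = 33.2 mg/L.

33.2 mg/L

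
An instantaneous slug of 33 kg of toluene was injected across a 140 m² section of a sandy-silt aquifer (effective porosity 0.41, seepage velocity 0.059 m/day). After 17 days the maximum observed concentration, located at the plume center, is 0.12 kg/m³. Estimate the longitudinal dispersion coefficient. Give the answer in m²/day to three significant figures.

At the plume center C_max = M/(n_e·A·√(4πDt)), so D = M²/(4πt·(n_e·A·C_max)²).
n_e·A·C_max = 0.41 × 140 × 0.12 = 6.888 kg/m.
D = 33²/(4π × 17 × 6.888²) = 0.107 m²/day.

0.107 m²/day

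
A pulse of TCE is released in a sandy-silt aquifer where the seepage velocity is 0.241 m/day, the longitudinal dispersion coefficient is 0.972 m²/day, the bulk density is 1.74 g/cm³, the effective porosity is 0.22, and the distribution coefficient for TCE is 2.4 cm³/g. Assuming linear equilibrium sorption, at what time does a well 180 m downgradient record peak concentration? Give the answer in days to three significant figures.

14600 days

Retardation factor R = 1 + ρ_b·K_d/n = 1 + 1.74 × 2.4/0.22 = 19.98.
Sorption retards both mechanisms: v_R = v/R = 0.01206 m/day, D_R = D/R = 0.04865 m²/day.
Peak time from v_R²t² + 2D_R t − x² = 0: t = (√(D_R² + v_R²x²) − D_R)/v_R².
√(D_R² + v_R²x²) = √(0.04865² + 0.01206² × 180²) = 2.171; v_R² = 0.0001454.
t = (2.171 − 0.04865)/0.0001454 = 14600 days.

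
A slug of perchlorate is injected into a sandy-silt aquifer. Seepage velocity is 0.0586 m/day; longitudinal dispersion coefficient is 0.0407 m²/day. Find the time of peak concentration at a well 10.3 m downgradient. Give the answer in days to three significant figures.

164 days

For the 1D instantaneous-source solution, setting ∂C/∂t = 0 at fixed x gives v²t² + 2Dt − x² = 0, so t = (√(D² + v²x²) − D)/v².
√(D² + v²x²) = √(0.0407² + 0.0586² × 10.3²) = 0.6050; v² = 0.00343396.
t = (0.6050 − 0.0407)/0.00343396 = 164 days (vs. the pure-advection estimate x/v = 176 d).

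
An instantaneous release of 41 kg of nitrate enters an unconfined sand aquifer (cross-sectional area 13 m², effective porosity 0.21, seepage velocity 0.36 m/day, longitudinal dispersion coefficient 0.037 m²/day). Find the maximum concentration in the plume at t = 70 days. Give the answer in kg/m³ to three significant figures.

2.63 kg/m³

The peak of an instantaneous 1D plume sits at x = vt; there the Gaussian factor is 1 and C_max = M/(n_e·A·√(4πDt)), where n_e·A is the pore area the mass is dissolved in.
√(4πDt) = √(4π × 0.037 × 70) = 5.705 m, so C_max = 41/(0.21 × 13 × 5.705) = 2.63 kg/m³.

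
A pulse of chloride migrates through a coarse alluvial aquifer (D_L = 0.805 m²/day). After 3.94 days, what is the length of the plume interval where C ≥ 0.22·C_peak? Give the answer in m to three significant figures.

The plume is Gaussian with σ = √(2Dt) = √(2 × 0.805 × 3.94) = 2.519 m.
C/C_peak = exp(−Δx²/(2σ²)) = 0.22 ⇒ Δx = σ·√(−2 ln 0.22) = 2.519 × 1.740 = 4.383 m.
Width = 2Δx = 8.77 m.

8.77 m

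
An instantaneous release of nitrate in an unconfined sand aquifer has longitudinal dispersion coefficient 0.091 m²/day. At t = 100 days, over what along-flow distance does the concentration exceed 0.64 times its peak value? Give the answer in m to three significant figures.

The plume is Gaussian with σ = √(2Dt) = √(2 × 0.091 × 100) = 4.266 m.
C/C_peak = exp(−Δx²/(2σ²)) = 0.64 ⇒ Δx = σ·√(−2 ln 0.64) = 4.266 × 0.9448 = 4.031 m.
Width = 2Δx = 8.06 m.

8.06 m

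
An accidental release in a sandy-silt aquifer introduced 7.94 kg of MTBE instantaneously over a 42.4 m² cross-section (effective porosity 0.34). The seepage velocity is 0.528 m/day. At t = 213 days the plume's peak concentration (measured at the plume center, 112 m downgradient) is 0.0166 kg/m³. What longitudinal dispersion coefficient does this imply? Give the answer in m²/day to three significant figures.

0.411 m²/day

At the plume center C_max = M/(n_e·A·√(4πDt)), so D = M²/(4πt·(n_e·A·C_max)²).
n_e·A·C_max = 0.34 × 42.4 × 0.0166 = 0.2393 kg/m.
D = 7.94²/(4π × 213 × 0.2393²) = 0.411 m²/day.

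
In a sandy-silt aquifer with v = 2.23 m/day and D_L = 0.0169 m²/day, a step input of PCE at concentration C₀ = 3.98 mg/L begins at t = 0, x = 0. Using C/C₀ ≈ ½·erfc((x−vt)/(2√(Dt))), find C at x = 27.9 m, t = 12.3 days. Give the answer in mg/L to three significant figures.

0.926 mg/L

For a continuous step input, C/C₀ ≈ ½·erfc((x−vt)/(2√(Dt))).
vt = 2.23 × 12.3 = 27.429 m and 2√(Dt) = 2√(0.0169 × 12.3) = 0.9119 m.
Argument (x−vt)/(2√(Dt)) = (27.9 − 27.429)/0.9119 = 0.5165; ½·erfc(0.5165) = 0.2326.
C = 3.98 × 0.2326 = 0.926 mg/L.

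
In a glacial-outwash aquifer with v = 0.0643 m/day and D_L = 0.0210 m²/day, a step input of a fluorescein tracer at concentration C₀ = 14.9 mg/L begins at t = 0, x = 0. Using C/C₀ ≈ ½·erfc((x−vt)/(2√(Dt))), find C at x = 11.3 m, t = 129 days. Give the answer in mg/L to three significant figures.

1.47 mg/L

For a continuous step input, C/C₀ ≈ ½·erfc((x−vt)/(2√(Dt))).
vt = 0.0643 × 129 = 8.2947 m and 2√(Dt) = 2√(0.0210 × 129) = 3.292 m.
Argument (x−vt)/(2√(Dt)) = (11.3 − 8.2947)/3.292 = 0.9129; ½·erfc(0.9129) = 0.09835.
C = 14.9 × 0.09835 = 1.47 mg/L.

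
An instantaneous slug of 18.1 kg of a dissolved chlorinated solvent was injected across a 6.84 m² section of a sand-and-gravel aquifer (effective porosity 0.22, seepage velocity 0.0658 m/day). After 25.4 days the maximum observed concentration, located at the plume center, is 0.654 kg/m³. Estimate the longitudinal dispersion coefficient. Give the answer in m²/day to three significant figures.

1.06 m²/day

At the plume center C_max = M/(n_e·A·√(4πDt)), so D = M²/(4πt·(n_e·A·C_max)²).
n_e·A·C_max = 0.22 × 6.84 × 0.654 = 0.9841 kg/m.
D = 18.1²/(4π × 25.4 × 0.9841²) = 1.06 m²/day.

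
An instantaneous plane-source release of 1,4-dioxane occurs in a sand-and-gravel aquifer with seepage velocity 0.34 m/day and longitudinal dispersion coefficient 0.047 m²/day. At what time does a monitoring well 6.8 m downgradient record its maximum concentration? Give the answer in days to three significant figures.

For the 1D instantaneous-source solution, setting ∂C/∂t = 0 at fixed x gives v²t² + 2Dt − x² = 0, so t = (√(D² + v²x²) − D)/v².
√(D² + v²x²) = √(0.047² + 0.34² × 6.8²) = 2.312; v² = 0.1156.
t = (2.312 − 0.047)/0.1156 = 19.6 days (vs. the pure-advection estimate x/v = 20.0 d).

19.6 days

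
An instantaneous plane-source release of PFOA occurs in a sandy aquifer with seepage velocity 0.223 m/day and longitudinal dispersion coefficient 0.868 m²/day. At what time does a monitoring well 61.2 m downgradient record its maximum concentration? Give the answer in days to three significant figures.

For the 1D instantaneous-source solution, setting ∂C/∂t = 0 at fixed x gives v²t² + 2Dt − x² = 0, so t = (√(D² + v²x²) − D)/v².
√(D² + v²x²) = √(0.868² + 0.223² × 61.2²) = 13.68; v² = 0.049729.
t = (13.68 − 0.868)/0.049729 = 258 days (vs. the pure-advection estimate x/v = 274 d).

258 days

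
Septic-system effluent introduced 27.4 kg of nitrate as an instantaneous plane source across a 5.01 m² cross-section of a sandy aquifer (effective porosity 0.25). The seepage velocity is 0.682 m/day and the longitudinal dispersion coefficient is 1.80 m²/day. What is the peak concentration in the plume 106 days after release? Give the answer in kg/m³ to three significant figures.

The peak of an instantaneous 1D plume sits at x = vt; there the Gaussian factor is 1 and C_max = M/(n_e·A·√(4πDt)), where n_e·A is the pore area the mass is dissolved in.
√(4πDt) = √(4π × 1.80 × 106) = 48.97 m, so C_max = 27.4/(0.25 × 5.01 × 48.97) = 0.447 kg/m³.

0.447 kg/m³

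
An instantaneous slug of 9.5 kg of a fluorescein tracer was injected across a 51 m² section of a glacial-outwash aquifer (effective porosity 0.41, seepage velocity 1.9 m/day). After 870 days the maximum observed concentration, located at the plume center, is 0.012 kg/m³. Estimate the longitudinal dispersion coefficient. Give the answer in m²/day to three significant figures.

0.131 m²/day

At the plume center C_max = M/(n_e·A·√(4πDt)), so D = M²/(4πt·(n_e·A·C_max)²).
n_e·A·C_max = 0.41 × 51 × 0.012 = 0.2509 kg/m.
D = 9.5²/(4π × 870 × 0.2509²) = 0.131 m²/day.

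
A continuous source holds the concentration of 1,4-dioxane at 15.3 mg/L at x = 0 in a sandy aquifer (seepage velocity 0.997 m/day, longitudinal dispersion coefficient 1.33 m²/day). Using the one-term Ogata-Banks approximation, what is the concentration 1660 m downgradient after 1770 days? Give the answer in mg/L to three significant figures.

14.3 mg/L

For a continuous step input, C/C₀ ≈ ½·erfc((x−vt)/(2√(Dt))).
vt = 0.997 × 1770 = 1764.69 m and 2√(Dt) = 2√(1.33 × 1770) = 97.04 m.
Argument (x−vt)/(2√(Dt)) = (1660 − 1764.69)/97.04 = -1.079; ½·erfc(-1.079) = 0.9365.
C = 15.3 × 0.9365 = 14.3 mg/L.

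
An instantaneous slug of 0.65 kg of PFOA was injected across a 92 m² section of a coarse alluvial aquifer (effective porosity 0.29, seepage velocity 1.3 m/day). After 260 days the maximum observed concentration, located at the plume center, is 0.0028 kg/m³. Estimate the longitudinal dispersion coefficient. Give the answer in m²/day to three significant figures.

At the plume center C_max = M/(n_e·A·√(4πDt)), so D = M²/(4πt·(n_e·A·C_max)²).
n_e·A·C_max = 0.29 × 92 × 0.0028 = 0.07470 kg/m.
D = 0.65²/(4π × 260 × 0.07470²) = 0.0232 m²/day.

0.0232 m²/day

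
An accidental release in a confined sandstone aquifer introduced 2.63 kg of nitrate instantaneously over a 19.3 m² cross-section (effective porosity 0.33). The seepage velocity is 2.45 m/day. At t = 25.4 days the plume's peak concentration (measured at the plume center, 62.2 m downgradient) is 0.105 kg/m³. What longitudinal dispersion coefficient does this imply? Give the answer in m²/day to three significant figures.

At the plume center C_max = M/(n_e·A·√(4πDt)), so D = M²/(4πt·(n_e·A·C_max)²).
n_e·A·C_max = 0.33 × 19.3 × 0.105 = 0.6687 kg/m.
D = 2.63²/(4π × 25.4 × 0.6687²) = 0.0485 m²/day.

0.0485 m²/day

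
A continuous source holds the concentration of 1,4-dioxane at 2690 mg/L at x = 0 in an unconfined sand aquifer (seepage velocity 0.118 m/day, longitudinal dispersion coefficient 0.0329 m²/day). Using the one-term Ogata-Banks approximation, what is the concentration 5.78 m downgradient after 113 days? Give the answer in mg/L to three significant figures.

2680 mg/L

For a continuous step input, C/C₀ ≈ ½·erfc((x−vt)/(2√(Dt))).
vt = 0.118 × 113 = 13.334 m and 2√(Dt) = 2√(0.0329 × 113) = 3.856 m.
Argument (x−vt)/(2√(Dt)) = (5.78 − 13.334)/3.856 = -1.959; ½·erfc(-1.959) = 0.9972.
C = 2690 × 0.9972 = 2680 mg/L.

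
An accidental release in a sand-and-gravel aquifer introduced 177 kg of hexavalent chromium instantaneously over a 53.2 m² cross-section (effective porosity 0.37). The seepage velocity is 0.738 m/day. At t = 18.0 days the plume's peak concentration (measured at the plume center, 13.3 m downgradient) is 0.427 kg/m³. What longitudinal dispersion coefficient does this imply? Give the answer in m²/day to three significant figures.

1.96 m²/day

At the plume center C_max = M/(n_e·A·√(4πDt)), so D = M²/(4πt·(n_e·A·C_max)²).
n_e·A·C_max = 0.37 × 53.2 × 0.427 = 8.405 kg/m.
D = 177²/(4π × 18.0 × 8.405²) = 1.96 m²/day.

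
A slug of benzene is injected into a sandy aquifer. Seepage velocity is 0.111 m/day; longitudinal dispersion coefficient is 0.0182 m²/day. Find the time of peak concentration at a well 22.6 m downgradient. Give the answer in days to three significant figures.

For the 1D instantaneous-source solution, setting ∂C/∂t = 0 at fixed x gives v²t² + 2Dt − x² = 0, so t = (√(D² + v²x²) − D)/v².
√(D² + v²x²) = √(0.0182² + 0.111² × 22.6²) = 2.509; v² = 0.012321.
t = (2.509 − 0.0182)/0.012321 = 202 days (vs. the pure-advection estimate x/v = 204 d).

202 days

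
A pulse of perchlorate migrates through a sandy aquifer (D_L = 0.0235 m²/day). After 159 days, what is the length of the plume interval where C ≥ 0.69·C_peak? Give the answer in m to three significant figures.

4.71 m

The plume is Gaussian with σ = √(2Dt) = √(2 × 0.0235 × 159) = 2.734 m.
C/C_peak = exp(−Δx²/(2σ²)) = 0.69 ⇒ Δx = σ·√(−2 ln 0.69) = 2.734 × 0.8615 = 2.355 m.
Width = 2Δx = 4.71 m.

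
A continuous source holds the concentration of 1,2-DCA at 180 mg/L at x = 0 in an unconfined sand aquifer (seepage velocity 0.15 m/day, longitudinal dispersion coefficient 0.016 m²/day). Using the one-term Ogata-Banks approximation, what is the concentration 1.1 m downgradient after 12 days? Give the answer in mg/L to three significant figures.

For a continuous step input, C/C₀ ≈ ½·erfc((x−vt)/(2√(Dt))).
vt = 0.15 × 12 = 1.8 m and 2√(Dt) = 2√(0.016 × 12) = 0.8764 m.
Argument (x−vt)/(2√(Dt)) = (1.1 − 1.8)/0.8764 = -0.7987; ½·erfc(-0.7987) = 0.8707.
C = 180 × 0.8707 = 157 mg/L.

157 mg/L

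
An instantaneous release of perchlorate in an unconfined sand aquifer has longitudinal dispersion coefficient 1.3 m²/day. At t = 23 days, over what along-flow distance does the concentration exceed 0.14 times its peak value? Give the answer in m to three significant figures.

30.7 m

The plume is Gaussian with σ = √(2Dt) = √(2 × 1.3 × 23) = 7.733 m.
C/C_peak = exp(−Δx²/(2σ²)) = 0.14 ⇒ Δx = σ·√(−2 ln 0.14) = 7.733 × 1.983 = 15.33 m.
Width = 2Δx = 30.7 m.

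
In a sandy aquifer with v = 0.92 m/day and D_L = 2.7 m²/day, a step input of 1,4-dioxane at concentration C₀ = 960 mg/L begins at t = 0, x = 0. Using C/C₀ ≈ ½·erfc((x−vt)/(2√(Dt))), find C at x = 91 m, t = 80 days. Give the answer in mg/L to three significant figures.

For a continuous step input, C/C₀ ≈ ½·erfc((x−vt)/(2√(Dt))).
vt = 0.92 × 80 = 73.6 m and 2√(Dt) = 2√(2.7 × 80) = 29.39 m.
Argument (x−vt)/(2√(Dt)) = (91 − 73.6)/29.39 = 0.5920; ½·erfc(0.5920) = 0.2012.
C = 960 × 0.2012 = 193 mg/L.

193 mg/L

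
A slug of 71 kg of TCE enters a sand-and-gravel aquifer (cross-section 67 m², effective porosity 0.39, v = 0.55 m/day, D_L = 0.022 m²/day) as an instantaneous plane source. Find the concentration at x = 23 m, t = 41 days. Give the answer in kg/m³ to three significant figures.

For an instantaneous plane source, C(x,t) = M/(n_e·A·√(4πDt)) · exp(−(x−vt)²/(4Dt)), with n_e·A the pore (flow) area.
Plume center vt = 0.55 × 41 = 22.55 m, so the well at 23 m is 0.45 m downgradient of the peak.
√(4πDt) = 3.367 m, giving peak height M/(n_e·A·√(4πDt)) = 71/(0.39 × 67 × 3.367) = 0.8070 kg/m³.
(x−vt)²/(4Dt) = (0.45)²/(4 × 0.022 × 41) = 0.05613; exp(−0.05613) = 0.9454.
C = 0.8070 × 0.9454 = 0.763 kg/m³.

0.763 kg/m³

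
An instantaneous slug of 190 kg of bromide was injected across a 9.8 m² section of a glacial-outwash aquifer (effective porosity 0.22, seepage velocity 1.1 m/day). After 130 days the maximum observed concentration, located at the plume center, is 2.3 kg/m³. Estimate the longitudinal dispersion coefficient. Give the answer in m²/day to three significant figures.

At the plume center C_max = M/(n_e·A·√(4πDt)), so D = M²/(4πt·(n_e·A·C_max)²).
n_e·A·C_max = 0.22 × 9.8 × 2.3 = 4.959 kg/m.
D = 190²/(4π × 130 × 4.959²) = 0.899 m²/day.

0.899 m²/day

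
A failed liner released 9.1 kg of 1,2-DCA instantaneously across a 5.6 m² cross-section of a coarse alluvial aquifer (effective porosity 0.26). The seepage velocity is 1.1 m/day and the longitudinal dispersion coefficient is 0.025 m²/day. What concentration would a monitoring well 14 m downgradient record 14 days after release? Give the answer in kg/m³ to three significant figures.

For an instantaneous plane source, C(x,t) = M/(n_e·A·√(4πDt)) · exp(−(x−vt)²/(4Dt)), with n_e·A the pore (flow) area.
Plume center vt = 1.1 × 14 = 15.4 m, so the well at 14 m is 1.4 m upgradient of the peak.
√(4πDt) = 2.097 m, giving peak height M/(n_e·A·√(4πDt)) = 9.1/(0.26 × 5.6 × 2.097) = 2.980 kg/m³.
(x−vt)²/(4Dt) = (-1.4)²/(4 × 0.025 × 14) = 1.400; exp(−1.400) = 0.2466.
C = 2.980 × 0.2466 = 0.735 kg/m³.

0.735 kg/m³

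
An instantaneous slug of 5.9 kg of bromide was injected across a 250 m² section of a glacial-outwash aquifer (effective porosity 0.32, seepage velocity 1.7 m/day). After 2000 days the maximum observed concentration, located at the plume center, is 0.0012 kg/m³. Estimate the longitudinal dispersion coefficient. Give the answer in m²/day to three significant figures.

At the plume center C_max = M/(n_e·A·√(4πDt)), so D = M²/(4πt·(n_e·A·C_max)²).
n_e·A·C_max = 0.32 × 250 × 0.0012 = 0.09600 kg/m.
D = 5.9²/(4π × 2000 × 0.09600²) = 0.150 m²/day.

0.150 m²/day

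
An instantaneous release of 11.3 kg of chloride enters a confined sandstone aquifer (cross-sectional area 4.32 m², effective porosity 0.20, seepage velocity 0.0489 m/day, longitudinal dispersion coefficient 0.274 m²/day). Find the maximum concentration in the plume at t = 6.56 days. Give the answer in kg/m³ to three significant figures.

2.75 kg/m³

The peak of an instantaneous 1D plume sits at x = vt; there the Gaussian factor is 1 and C_max = M/(n_e·A·√(4πDt)), where n_e·A is the pore area the mass is dissolved in.
√(4πDt) = √(4π × 0.274 × 6.56) = 4.753 m, so C_max = 11.3/(0.20 × 4.32 × 4.753) = 2.75 kg/m³.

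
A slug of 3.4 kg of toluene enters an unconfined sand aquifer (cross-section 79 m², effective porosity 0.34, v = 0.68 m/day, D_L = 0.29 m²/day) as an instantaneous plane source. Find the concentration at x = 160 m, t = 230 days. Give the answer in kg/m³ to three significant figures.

0.00416 kg/m³

For an instantaneous plane source, C(x,t) = M/(n_e·A·√(4πDt)) · exp(−(x−vt)²/(4Dt)), with n_e·A the pore (flow) area.
Plume center vt = 0.68 × 230 = 156.4 m, so the well at 160 m is 3.6 m downgradient of the peak.
√(4πDt) = 28.95 m, giving peak height M/(n_e·A·√(4πDt)) = 3.4/(0.34 × 79 × 28.95) = 0.004372 kg/m³.
(x−vt)²/(4Dt) = (3.6)²/(4 × 0.29 × 230) = 0.04858; exp(−0.04858) = 0.9526.
C = 0.004372 × 0.9526 = 0.00416 kg/m³.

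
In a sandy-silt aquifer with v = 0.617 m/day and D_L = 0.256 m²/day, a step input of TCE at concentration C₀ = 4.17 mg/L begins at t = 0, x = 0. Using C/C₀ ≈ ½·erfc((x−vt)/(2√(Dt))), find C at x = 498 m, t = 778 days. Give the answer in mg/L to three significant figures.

0.767 mg/L

For a continuous step input, C/C₀ ≈ ½·erfc((x−vt)/(2√(Dt))).
vt = 0.617 × 778 = 480.026 m and 2√(Dt) = 2√(0.256 × 778) = 28.23 m.
Argument (x−vt)/(2√(Dt)) = (498 − 480.026)/28.23 = 0.6367; ½·erfc(0.6367) = 0.1839.
C = 4.17 × 0.1839 = 0.767 mg/L.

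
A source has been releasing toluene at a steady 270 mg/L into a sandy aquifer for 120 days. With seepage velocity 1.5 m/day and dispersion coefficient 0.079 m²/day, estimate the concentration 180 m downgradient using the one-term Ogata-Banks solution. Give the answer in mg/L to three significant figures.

135 mg/L

For a continuous step input, C/C₀ ≈ ½·erfc((x−vt)/(2√(Dt))).
vt = 1.5 × 120 = 180 m and 2√(Dt) = 2√(0.079 × 120) = 6.158 m.
Argument (x−vt)/(2√(Dt)) = (180 − 180)/6.158 = 0; ½·erfc(0) = 0.5000.
C = 270 × 0.5000 = 135 mg/L.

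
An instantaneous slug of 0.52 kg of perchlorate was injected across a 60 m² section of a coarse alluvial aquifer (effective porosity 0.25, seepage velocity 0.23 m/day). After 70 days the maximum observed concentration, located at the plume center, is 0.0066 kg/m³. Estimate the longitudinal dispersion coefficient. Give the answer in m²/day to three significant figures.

At the plume center C_max = M/(n_e·A·√(4πDt)), so D = M²/(4πt·(n_e·A·C_max)²).
n_e·A·C_max = 0.25 × 60 × 0.0066 = 0.09900 kg/m.
D = 0.52²/(4π × 70 × 0.09900²) = 0.0314 m²/day.

0.0314 m²/day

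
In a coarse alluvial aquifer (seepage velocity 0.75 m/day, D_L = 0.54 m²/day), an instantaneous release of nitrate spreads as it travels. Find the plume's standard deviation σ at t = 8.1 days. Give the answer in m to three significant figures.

2.96 m

Dispersive spreading gives a Gaussian with σ² = 2Dt; advection only shifts the center.
σ = √(2 × 0.54 × 8.1) = 2.96 m.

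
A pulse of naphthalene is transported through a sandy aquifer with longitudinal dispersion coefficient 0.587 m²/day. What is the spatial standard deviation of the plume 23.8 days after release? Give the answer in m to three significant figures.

5.29 m

Dispersive spreading gives a Gaussian with σ² = 2Dt; advection only shifts the center.
σ = √(2 × 0.587 × 23.8) = 5.29 m.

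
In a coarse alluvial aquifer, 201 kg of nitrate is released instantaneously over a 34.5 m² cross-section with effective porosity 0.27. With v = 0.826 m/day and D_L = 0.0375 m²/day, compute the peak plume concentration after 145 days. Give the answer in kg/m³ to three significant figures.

The peak of an instantaneous 1D plume sits at x = vt; there the Gaussian factor is 1 and C_max = M/(n_e·A·√(4πDt)), where n_e·A is the pore area the mass is dissolved in.
√(4πDt) = √(4π × 0.0375 × 145) = 8.266 m, so C_max = 201/(0.27 × 34.5 × 8.266) = 2.61 kg/m³.

2.61 kg/m³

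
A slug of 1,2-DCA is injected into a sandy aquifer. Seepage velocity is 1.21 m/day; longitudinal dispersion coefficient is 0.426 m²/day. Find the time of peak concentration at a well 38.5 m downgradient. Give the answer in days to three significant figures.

31.5 days

For the 1D instantaneous-source solution, setting ∂C/∂t = 0 at fixed x gives v²t² + 2Dt − x² = 0, so t = (√(D² + v²x²) − D)/v².
√(D² + v²x²) = √(0.426² + 1.21² × 38.5²) = 46.59; v² = 1.4641.
t = (46.59 − 0.426)/1.4641 = 31.5 days (vs. the pure-advection estimate x/v = 31.8 d).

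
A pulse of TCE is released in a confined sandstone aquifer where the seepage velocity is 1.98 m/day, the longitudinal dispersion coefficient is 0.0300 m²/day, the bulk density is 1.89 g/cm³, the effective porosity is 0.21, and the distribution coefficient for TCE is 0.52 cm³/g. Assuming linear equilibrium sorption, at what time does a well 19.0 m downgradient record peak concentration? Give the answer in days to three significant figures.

Retardation factor R = 1 + ρ_b·K_d/n = 1 + 1.89 × 0.52/0.21 = 5.680.
Sorption retards both mechanisms: v_R = v/R = 0.3486 m/day, D_R = D/R = 0.005282 m²/day.
Peak time from v_R²t² + 2D_R t − x² = 0: t = (√(D_R² + v_R²x²) − D_R)/v_R².
√(D_R² + v_R²x²) = √(0.005282² + 0.3486² × 19.0²) = 6.623; v_R² = 0.1215.
t = (6.623 − 0.005282)/0.1215 = 54.5 days.

54.5 days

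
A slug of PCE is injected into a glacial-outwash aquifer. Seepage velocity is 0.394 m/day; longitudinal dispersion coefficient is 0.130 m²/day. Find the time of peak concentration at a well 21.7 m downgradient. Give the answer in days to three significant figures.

54.2 days

For the 1D instantaneous-source solution, setting ∂C/∂t = 0 at fixed x gives v²t² + 2Dt − x² = 0, so t = (√(D² + v²x²) − D)/v².
√(D² + v²x²) = √(0.130² + 0.394² × 21.7²) = 8.551; v² = 0.155236.
t = (8.551 − 0.130)/0.155236 = 54.2 days (vs. the pure-advection estimate x/v = 55.1 d).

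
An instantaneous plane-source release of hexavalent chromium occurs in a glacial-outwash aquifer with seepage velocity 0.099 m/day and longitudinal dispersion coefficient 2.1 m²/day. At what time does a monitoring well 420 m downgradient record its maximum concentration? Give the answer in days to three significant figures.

4030 days

For the 1D instantaneous-source solution, setting ∂C/∂t = 0 at fixed x gives v²t² + 2Dt − x² = 0, so t = (√(D² + v²x²) − D)/v².
√(D² + v²x²) = √(2.1² + 0.099² × 420²) = 41.63; v² = 0.009801.
t = (41.63 − 2.1)/0.009801 = 4030 days (vs. the pure-advection estimate x/v = 4240 d).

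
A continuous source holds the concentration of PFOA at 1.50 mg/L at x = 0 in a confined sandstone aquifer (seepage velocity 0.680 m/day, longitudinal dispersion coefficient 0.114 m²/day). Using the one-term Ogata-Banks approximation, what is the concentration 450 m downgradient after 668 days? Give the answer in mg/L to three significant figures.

For a continuous step input, C/C₀ ≈ ½·erfc((x−vt)/(2√(Dt))).
vt = 0.680 × 668 = 454.24 m and 2√(Dt) = 2√(0.114 × 668) = 17.45 m.
Argument (x−vt)/(2√(Dt)) = (450 − 454.24)/17.45 = -0.2430; ½·erfc(-0.2430) = 0.6344.
C = 1.50 × 0.6344 = 0.952 mg/L.

0.952 mg/L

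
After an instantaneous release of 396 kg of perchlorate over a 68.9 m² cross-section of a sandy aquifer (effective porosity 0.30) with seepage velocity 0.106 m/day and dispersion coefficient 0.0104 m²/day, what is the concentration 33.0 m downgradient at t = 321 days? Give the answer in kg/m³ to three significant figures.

2.73 kg/m³

For an instantaneous plane source, C(x,t) = M/(n_e·A·√(4πDt)) · exp(−(x−vt)²/(4Dt)), with n_e·A the pore (flow) area.
Plume center vt = 0.106 × 321 = 34.026 m, so the well at 33.0 m is 1.026 m upgradient of the peak.
√(4πDt) = 6.477 m, giving peak height M/(n_e·A·√(4πDt)) = 396/(0.30 × 68.9 × 6.477) = 2.958 kg/m³.
(x−vt)²/(4Dt) = (-1.026)²/(4 × 0.0104 × 321) = 0.07883; exp(−0.07883) = 0.9242.
C = 2.958 × 0.9242 = 2.73 kg/m³.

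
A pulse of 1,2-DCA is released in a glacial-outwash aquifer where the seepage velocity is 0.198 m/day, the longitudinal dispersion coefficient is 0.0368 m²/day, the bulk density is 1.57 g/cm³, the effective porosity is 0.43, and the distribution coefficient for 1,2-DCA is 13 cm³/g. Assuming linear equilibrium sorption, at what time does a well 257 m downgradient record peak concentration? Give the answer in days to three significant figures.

62900 days

Retardation factor R = 1 + ρ_b·K_d/n = 1 + 1.57 × 13/0.43 = 48.47.
Sorption retards both mechanisms: v_R = v/R = 0.004085 m/day, D_R = D/R = 0.0007592 m²/day.
Peak time from v_R²t² + 2D_R t − x² = 0: t = (√(D_R² + v_R²x²) − D_R)/v_R².
√(D_R² + v_R²x²) = √(0.0007592² + 0.004085² × 257²) = 1.050; v_R² = 1.669e-05.
t = (1.050 − 0.0007592)/1.669e-05 = 62900 days.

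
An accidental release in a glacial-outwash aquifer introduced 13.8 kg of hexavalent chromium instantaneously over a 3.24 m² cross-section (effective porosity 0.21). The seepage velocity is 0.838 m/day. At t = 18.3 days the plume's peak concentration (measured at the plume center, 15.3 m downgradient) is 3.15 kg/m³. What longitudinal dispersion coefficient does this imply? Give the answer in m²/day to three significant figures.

0.180 m²/day

At the plume center C_max = M/(n_e·A·√(4πDt)), so D = M²/(4πt·(n_e·A·C_max)²).
n_e·A·C_max = 0.21 × 3.24 × 3.15 = 2.143 kg/m.
D = 13.8²/(4π × 18.3 × 2.143²) = 0.180 m²/day.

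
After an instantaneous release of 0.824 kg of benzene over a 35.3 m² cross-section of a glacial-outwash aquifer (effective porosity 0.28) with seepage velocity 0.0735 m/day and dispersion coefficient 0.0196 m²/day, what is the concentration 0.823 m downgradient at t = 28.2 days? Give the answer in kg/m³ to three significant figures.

0.0156 kg/m³

For an instantaneous plane source, C(x,t) = M/(n_e·A·√(4πDt)) · exp(−(x−vt)²/(4Dt)), with n_e·A the pore (flow) area.
Plume center vt = 0.0735 × 28.2 = 2.0727 m, so the well at 0.823 m is 1.2497 m upgradient of the peak.
√(4πDt) = 2.635 m, giving peak height M/(n_e·A·√(4πDt)) = 0.824/(0.28 × 35.3 × 2.635) = 0.03164 kg/m³.
(x−vt)²/(4Dt) = (-1.2497)²/(4 × 0.0196 × 28.2) = 0.7064; exp(−0.7064) = 0.4934.
C = 0.03164 × 0.4934 = 0.0156 kg/m³.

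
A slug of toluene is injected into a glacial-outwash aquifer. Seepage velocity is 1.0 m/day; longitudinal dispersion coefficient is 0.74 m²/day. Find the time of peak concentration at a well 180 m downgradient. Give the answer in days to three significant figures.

For the 1D instantaneous-source solution, setting ∂C/∂t = 0 at fixed x gives v²t² + 2Dt − x² = 0, so t = (√(D² + v²x²) − D)/v².
√(D² + v²x²) = √(0.74² + 1.0² × 180²) = 180.0; v² = 1.
t = (180.0 − 0.74)/1 = 179 days (vs. the pure-advection estimate x/v = 180 d).

179 days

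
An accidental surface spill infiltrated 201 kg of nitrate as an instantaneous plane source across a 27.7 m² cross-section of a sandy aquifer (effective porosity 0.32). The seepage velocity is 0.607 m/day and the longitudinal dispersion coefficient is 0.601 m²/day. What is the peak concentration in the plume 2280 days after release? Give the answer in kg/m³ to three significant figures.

The peak of an instantaneous 1D plume sits at x = vt; there the Gaussian factor is 1 and C_max = M/(n_e·A·√(4πDt)), where n_e·A is the pore area the mass is dissolved in.
√(4πDt) = √(4π × 0.601 × 2280) = 131.2 m, so C_max = 201/(0.32 × 27.7 × 131.2) = 0.173 kg/m³.

0.173 kg/m³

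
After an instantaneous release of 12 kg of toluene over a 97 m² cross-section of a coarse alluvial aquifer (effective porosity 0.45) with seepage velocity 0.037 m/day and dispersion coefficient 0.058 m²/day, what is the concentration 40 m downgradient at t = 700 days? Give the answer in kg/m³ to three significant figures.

For an instantaneous plane source, C(x,t) = M/(n_e·A·√(4πDt)) · exp(−(x−vt)²/(4Dt)), with n_e·A the pore (flow) area.
Plume center vt = 0.037 × 700 = 25.9 m, so the well at 40 m is 14.1 m downgradient of the peak.
√(4πDt) = 22.59 m, giving peak height M/(n_e·A·√(4πDt)) = 12/(0.45 × 97 × 22.59) = 0.01217 kg/m³.
(x−vt)²/(4Dt) = (14.1)²/(4 × 0.058 × 700) = 1.224; exp(−1.224) = 0.2941.
C = 0.01217 × 0.2941 = 0.00358 kg/m³.

0.00358 kg/m³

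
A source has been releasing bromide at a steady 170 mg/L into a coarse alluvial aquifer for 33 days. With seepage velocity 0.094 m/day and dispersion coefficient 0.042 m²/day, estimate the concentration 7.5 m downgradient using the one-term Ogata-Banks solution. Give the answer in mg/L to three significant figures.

0.701 mg/L

For a continuous step input, C/C₀ ≈ ½·erfc((x−vt)/(2√(Dt))).
vt = 0.094 × 33 = 3.102 m and 2√(Dt) = 2√(0.042 × 33) = 2.355 m.
Argument (x−vt)/(2√(Dt)) = (7.5 − 3.102)/2.355 = 1.868; ½·erfc(1.868) = 0.004124.
C = 170 × 0.004124 = 0.701 mg/L.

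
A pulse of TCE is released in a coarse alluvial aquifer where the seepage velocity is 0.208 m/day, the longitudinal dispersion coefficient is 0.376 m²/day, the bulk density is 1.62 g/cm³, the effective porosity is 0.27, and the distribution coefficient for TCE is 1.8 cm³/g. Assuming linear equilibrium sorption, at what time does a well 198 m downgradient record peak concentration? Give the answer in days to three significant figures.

Retardation factor R = 1 + ρ_b·K_d/n = 1 + 1.62 × 1.8/0.27 = 11.80.
Sorption retards both mechanisms: v_R = v/R = 0.01763 m/day, D_R = D/R = 0.03186 m²/day.
Peak time from v_R²t² + 2D_R t − x² = 0: t = (√(D_R² + v_R²x²) − D_R)/v_R².
√(D_R² + v_R²x²) = √(0.03186² + 0.01763² × 198²) = 3.491; v_R² = 0.0003108.
t = (3.491 − 0.03186)/0.0003108 = 11100 days.

11100 days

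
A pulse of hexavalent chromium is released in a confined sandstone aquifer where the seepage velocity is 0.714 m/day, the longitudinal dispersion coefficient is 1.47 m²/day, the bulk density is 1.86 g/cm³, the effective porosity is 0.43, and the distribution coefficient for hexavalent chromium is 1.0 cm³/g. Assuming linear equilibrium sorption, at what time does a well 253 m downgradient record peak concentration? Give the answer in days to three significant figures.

1870 days

Retardation factor R = 1 + ρ_b·K_d/n = 1 + 1.86 × 1.0/0.43 = 5.326.
Sorption retards both mechanisms: v_R = v/R = 0.1341 m/day, D_R = D/R = 0.2760 m²/day.
Peak time from v_R²t² + 2D_R t − x² = 0: t = (√(D_R² + v_R²x²) − D_R)/v_R².
√(D_R² + v_R²x²) = √(0.2760² + 0.1341² × 253²) = 33.93; v_R² = 0.01798.
t = (33.93 − 0.2760)/0.01798 = 1870 days.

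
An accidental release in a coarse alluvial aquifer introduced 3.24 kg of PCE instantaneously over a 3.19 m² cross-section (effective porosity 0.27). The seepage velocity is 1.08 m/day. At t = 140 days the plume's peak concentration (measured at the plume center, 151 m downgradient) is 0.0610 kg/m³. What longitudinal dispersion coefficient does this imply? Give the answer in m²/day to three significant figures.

2.16 m²/day

At the plume center C_max = M/(n_e·A·√(4πDt)), so D = M²/(4πt·(n_e·A·C_max)²).
n_e·A·C_max = 0.27 × 3.19 × 0.0610 = 0.05254 kg/m.
D = 3.24²/(4π × 140 × 0.05254²) = 2.16 m²/day.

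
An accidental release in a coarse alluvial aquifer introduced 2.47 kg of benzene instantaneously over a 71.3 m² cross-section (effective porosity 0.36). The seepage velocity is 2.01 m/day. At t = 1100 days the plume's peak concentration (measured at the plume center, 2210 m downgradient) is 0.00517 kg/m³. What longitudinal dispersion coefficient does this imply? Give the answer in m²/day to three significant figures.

0.0251 m²/day

At the plume center C_max = M/(n_e·A·√(4πDt)), so D = M²/(4πt·(n_e·A·C_max)²).
n_e·A·C_max = 0.36 × 71.3 × 0.00517 = 0.1327 kg/m.
D = 2.47²/(4π × 1100 × 0.1327²) = 0.0251 m²/day.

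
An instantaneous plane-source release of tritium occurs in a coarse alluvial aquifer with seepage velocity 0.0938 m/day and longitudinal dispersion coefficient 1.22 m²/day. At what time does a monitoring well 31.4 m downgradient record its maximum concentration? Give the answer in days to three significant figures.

For the 1D instantaneous-source solution, setting ∂C/∂t = 0 at fixed x gives v²t² + 2Dt − x² = 0, so t = (√(D² + v²x²) − D)/v².
√(D² + v²x²) = √(1.22² + 0.0938² × 31.4²) = 3.188; v² = 0.00879844.
t = (3.188 − 1.22)/0.00879844 = 224 days (vs. the pure-advection estimate x/v = 335 d).

224 days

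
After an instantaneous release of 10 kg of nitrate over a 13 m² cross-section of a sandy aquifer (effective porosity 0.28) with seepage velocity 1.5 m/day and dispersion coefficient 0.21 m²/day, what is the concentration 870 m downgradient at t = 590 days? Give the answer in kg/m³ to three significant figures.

0.0442 kg/m³

For an instantaneous plane source, C(x,t) = M/(n_e·A·√(4πDt)) · exp(−(x−vt)²/(4Dt)), with n_e·A the pore (flow) area.
Plume center vt = 1.5 × 590 = 885 m, so the well at 870 m is 15 m upgradient of the peak.
√(4πDt) = 39.46 m, giving peak height M/(n_e·A·√(4πDt)) = 10/(0.28 × 13 × 39.46) = 0.06962 kg/m³.
(x−vt)²/(4Dt) = (-15)²/(4 × 0.21 × 590) = 0.4540; exp(−0.4540) = 0.6351.
C = 0.06962 × 0.6351 = 0.0442 kg/m³.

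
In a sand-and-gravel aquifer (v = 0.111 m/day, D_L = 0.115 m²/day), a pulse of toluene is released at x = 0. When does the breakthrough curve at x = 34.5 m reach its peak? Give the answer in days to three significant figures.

For the 1D instantaneous-source solution, setting ∂C/∂t = 0 at fixed x gives v²t² + 2Dt − x² = 0, so t = (√(D² + v²x²) − D)/v².
√(D² + v²x²) = √(0.115² + 0.111² × 34.5²) = 3.831; v² = 0.012321.
t = (3.831 − 0.115)/0.012321 = 302 days (vs. the pure-advection estimate x/v = 311 d).

302 days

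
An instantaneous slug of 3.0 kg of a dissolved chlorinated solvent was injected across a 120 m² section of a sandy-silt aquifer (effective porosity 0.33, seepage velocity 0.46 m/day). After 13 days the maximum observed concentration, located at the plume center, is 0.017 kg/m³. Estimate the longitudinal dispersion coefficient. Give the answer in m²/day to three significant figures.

0.122 m²/day

At the plume center C_max = M/(n_e·A·√(4πDt)), so D = M²/(4πt·(n_e·A·C_max)²).
n_e·A·C_max = 0.33 × 120 × 0.017 = 0.6732 kg/m.
D = 3.0²/(4π × 13 × 0.6732²) = 0.122 m²/day.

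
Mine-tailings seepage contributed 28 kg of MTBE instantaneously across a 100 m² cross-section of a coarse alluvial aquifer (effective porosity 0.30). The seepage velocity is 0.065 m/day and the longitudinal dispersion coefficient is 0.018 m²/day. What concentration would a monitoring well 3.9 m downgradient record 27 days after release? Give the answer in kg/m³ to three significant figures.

For an instantaneous plane source, C(x,t) = M/(n_e·A·√(4πDt)) · exp(−(x−vt)²/(4Dt)), with n_e·A the pore (flow) area.
Plume center vt = 0.065 × 27 = 1.755 m, so the well at 3.9 m is 2.145 m downgradient of the peak.
√(4πDt) = 2.471 m, giving peak height M/(n_e·A·√(4πDt)) = 28/(0.30 × 100 × 2.471) = 0.3777 kg/m³.
(x−vt)²/(4Dt) = (2.145)²/(4 × 0.018 × 27) = 2.367; exp(−2.367) = 0.09376.
C = 0.3777 × 0.09376 = 0.0354 kg/m³.

0.0354 kg/m³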